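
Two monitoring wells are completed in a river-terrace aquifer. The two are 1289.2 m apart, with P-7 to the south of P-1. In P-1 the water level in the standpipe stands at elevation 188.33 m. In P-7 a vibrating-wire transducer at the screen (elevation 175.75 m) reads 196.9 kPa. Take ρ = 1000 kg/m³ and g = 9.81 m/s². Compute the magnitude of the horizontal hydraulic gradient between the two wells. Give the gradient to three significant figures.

i ≈ 0.00581

Total head at P-1: h = 188.33 m (water level in the piezometer is the total head).
Pressure head at P-7: ψ = P/(ρg) = 196.9×1000 / (1000 × 9.81) = 20.07 m.
Total head at P-7: h = z + ψ = 175.75 + 20.07 = 195.82 m.
Head difference: h(P-1) − h(P-7) = 188.33 − 195.82 = -7.49 m.
Hydraulic gradient: i = |Δh| / L = 7.49 / 1289.2 = 0.00581.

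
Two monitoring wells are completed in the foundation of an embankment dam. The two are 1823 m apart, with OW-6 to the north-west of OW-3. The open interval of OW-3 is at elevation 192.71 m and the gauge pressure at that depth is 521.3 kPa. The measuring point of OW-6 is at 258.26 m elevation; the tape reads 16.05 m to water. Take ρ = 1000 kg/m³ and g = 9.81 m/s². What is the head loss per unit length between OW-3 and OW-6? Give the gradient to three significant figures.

i ≈ 0.00200 m/m

Pressure head at OW-3: ψ = P/(ρg) = 521.3×1000 / (1000 × 9.81) = 53.14 m.
Total head at OW-3: h = z + ψ = 192.71 + 53.14 = 245.85 m.
Total head at OW-6: h = 258.26 − 16.05 = 242.21 m.
Head difference: h(OW-3) − h(OW-6) = 245.85 − 242.21 = 3.64 m.
Hydraulic gradient: i = |Δh| / L = 3.64 / 1823 = 0.00200.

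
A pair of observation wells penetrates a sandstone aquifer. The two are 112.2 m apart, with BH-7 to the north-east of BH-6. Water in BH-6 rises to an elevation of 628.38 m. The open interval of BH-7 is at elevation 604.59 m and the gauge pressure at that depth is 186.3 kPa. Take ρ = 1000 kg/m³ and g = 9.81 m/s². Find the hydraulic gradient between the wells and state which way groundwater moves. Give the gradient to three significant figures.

Total head at BH-6: h = 628.38 m (water level in the piezometer is the total head).
Pressure head at BH-7: ψ = P/(ρg) = 186.3×1000 / (1000 × 9.81) = 18.99 m.
Total head at BH-7: h = z + ψ = 604.59 + 18.99 = 623.58 m.
Head difference: h(BH-6) − h(BH-7) = 628.38 − 623.58 = 4.80 m.
Hydraulic gradient: i = |Δh| / L = 4.80 / 112.2 = 0.0428.
Flow is from higher to lower head: from BH-6 toward BH-7, i.e. toward the north-east.

i ≈ 0.0428; groundwater flows toward the north-east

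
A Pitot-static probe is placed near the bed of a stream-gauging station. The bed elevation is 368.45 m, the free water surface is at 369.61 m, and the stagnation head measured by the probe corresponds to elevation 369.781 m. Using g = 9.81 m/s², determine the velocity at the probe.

v ≈ 1.83 m/s

Near the bed, under hydrostatic conditions, the piezometric head (z + ψ) equals the free-surface elevation, 369.61 m.
Velocity head = total − piezometric = 369.781 − 369.61 = 0.171 m.
v = √(2g·h_v) = √(2 × 9.81 × 0.171) = 1.83 m/s.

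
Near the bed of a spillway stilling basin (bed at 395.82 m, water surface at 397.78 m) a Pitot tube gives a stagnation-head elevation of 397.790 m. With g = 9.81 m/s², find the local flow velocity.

Near the bed, under hydrostatic conditions, the piezometric head (z + ψ) equals the free-surface elevation, 397.78 m.
Velocity head = total − piezometric = 397.790 − 397.78 = 0.010 m.
v = √(2g·h_v) = √(2 × 9.81 × 0.010) = 0.443 m/s.

v ≈ 0.443 m/s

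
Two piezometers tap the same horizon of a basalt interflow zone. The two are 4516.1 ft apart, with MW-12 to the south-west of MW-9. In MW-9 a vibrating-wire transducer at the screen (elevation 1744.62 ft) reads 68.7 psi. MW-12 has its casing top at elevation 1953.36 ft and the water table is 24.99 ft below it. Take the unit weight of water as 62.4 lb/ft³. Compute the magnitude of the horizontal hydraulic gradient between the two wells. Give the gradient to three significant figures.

i ≈ 0.00558

Pressure head at MW-9: ψ = 144·P/γ = 144 × 68.7 / 62.4 = 158.54 ft.
Total head at MW-9: h = z + ψ = 1744.62 + 158.54 = 1903.16 ft.
Total head at MW-12: h = 1953.36 − 24.99 = 1928.37 ft.
Head difference: h(MW-9) − h(MW-12) = 1903.16 − 1928.37 = -25.21 ft.
Hydraulic gradient: i = |Δh| / L = 25.21 / 4516.1 = 0.00558.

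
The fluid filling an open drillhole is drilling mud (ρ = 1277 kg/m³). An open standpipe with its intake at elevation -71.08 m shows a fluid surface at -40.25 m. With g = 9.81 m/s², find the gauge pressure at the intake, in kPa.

Pressure head ψ = h − z = -40.25 − (-71.08) = 30.83 m.
P = ρgψ = 1277 × 9.81 × 30.83 = 386219 Pa ≈ 386 kPa.

P ≈ 386 kPa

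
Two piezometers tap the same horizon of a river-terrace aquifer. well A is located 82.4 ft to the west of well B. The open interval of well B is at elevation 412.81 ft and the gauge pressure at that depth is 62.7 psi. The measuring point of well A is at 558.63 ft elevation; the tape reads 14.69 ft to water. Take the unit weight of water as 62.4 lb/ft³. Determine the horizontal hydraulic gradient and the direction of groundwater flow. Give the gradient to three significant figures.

i ≈ 0.165; groundwater flows toward the west

Pressure head at well B: ψ = 144·P/γ = 144 × 62.7 / 62.4 = 144.69 ft.
Total head at well B: h = z + ψ = 412.81 + 144.69 = 557.50 ft.
Total head at well A: h = 558.63 − 14.69 = 543.94 ft.
Head difference: h(well B) − h(well A) = 557.50 − 543.94 = 13.56 ft.
Hydraulic gradient: i = |Δh| / L = 13.56 / 82.4 = 0.165.
Flow is from higher to lower head: from well B toward well A, i.e. toward the west.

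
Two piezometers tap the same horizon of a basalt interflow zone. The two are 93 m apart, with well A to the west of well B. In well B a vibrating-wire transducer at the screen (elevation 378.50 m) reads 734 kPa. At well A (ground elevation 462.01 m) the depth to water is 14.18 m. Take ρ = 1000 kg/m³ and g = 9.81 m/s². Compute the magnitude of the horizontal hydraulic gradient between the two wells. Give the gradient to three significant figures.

Pressure head at well B: ψ = P/(ρg) = 734×1000 / (1000 × 9.81) = 74.82 m.
Total head at well B: h = z + ψ = 378.50 + 74.82 = 453.32 m.
Total head at well A: h = 462.01 − 14.18 = 447.83 m.
Head difference: h(well B) − h(well A) = 453.32 − 447.83 = 5.49 m.
Hydraulic gradient: i = |Δh| / L = 5.49 / 93 = 0.0590.

i ≈ 0.0590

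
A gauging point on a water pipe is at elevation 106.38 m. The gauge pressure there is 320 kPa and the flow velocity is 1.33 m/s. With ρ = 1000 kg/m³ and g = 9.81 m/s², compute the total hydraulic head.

h ≈ 139.09 m

Pressure head ψ = P/(ρg) = 320×1000 / (1000 × 9.81) = 32.62 m.
Velocity head = v²/(2g) = 1.33² / (2 × 9.81) = 0.090 m.
h = z + ψ + v²/(2g) = 106.38 + 32.62 + 0.090 = 139.09 m.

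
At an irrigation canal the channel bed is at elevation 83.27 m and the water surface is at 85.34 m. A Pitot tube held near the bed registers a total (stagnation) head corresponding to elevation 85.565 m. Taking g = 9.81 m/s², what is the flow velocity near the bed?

Near the bed, under hydrostatic conditions, the piezometric head (z + ψ) equals the free-surface elevation, 85.34 m.
Velocity head = total − piezometric = 85.565 − 85.34 = 0.225 m.
v = √(2g·h_v) = √(2 × 9.81 × 0.225) = 2.10 m/s.

v ≈ 2.10 m/s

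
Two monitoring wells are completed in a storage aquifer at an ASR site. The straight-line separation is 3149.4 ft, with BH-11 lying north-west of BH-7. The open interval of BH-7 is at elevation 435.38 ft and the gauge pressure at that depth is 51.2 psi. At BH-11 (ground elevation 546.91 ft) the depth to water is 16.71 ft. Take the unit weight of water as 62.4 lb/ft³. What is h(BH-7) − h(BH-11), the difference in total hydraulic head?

Δh ≈ 23.33 ft

Pressure head at BH-7: ψ = 144·P/γ = 144 × 51.2 / 62.4 = 118.15 ft.
Total head at BH-7: h = z + ψ = 435.38 + 118.15 = 553.53 ft.
Total head at BH-11: h = 546.91 − 16.71 = 530.20 ft.
Head difference: h(BH-7) − h(BH-11) = 553.53 − 530.20 = 23.33 ft.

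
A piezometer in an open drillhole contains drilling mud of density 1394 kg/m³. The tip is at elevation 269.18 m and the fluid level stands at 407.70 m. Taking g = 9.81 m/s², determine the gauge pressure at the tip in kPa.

P ≈ 1890 kPa

Pressure head ψ = h − z = 407.70 − 269.18 = 138.52 m.
P = ρgψ = 1394 × 9.81 × 138.52 = 1894280 Pa ≈ 1890 kPa.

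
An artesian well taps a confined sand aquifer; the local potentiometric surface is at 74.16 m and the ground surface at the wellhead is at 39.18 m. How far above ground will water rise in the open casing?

Water rises to the potentiometric surface, so the rise above ground = 74.16 − 39.18 = 34.98 m.

≈ 34.98 m above ground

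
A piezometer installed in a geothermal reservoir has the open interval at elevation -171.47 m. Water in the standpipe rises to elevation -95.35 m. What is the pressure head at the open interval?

Total head h = -95.35 m (the water-surface elevation in the piezometer).
Pressure head ψ = h − z = -95.35 − (-171.47) = 76.12 m.

ψ ≈ 76.12 m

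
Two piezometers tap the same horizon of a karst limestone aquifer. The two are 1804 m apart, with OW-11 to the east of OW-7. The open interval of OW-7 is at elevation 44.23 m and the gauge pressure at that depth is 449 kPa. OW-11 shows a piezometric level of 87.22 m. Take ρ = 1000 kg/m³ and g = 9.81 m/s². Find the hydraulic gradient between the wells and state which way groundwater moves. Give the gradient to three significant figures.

i ≈ 0.00154; groundwater flows toward the east

Pressure head at OW-7: ψ = P/(ρg) = 449×1000 / (1000 × 9.81) = 45.77 m.
Total head at OW-7: h = z + ψ = 44.23 + 45.77 = 90.00 m.
Total head at OW-11: h = 87.22 m (water level in the piezometer is the total head).
Head difference: h(OW-7) − h(OW-11) = 90.00 − 87.22 = 2.78 m.
Hydraulic gradient: i = |Δh| / L = 2.78 / 1804 = 0.00154.
Flow is from higher to lower head: from OW-7 toward OW-11, i.e. toward the east.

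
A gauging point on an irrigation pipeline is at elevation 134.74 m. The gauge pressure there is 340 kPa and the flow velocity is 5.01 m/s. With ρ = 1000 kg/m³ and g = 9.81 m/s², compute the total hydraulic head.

h ≈ 170.68 m

Pressure head ψ = P/(ρg) = 340×1000 / (1000 × 9.81) = 34.66 m.
Velocity head = v²/(2g) = 5.01² / (2 × 9.81) = 1.279 m.
h = z + ψ + v²/(2g) = 134.74 + 34.66 + 1.279 = 170.68 m.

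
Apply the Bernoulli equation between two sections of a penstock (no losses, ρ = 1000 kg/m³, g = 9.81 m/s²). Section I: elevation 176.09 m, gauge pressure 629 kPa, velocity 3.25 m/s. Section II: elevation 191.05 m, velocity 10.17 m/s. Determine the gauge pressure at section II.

Pressure head at I: ψ₁ = P₁/(ρg) = 629×1000 / (1000 × 9.81) = 64.12 m.
Velocity heads: v₁²/2g = 3.25²/19.62 = 0.538 m; v₂²/2g = 10.17²/19.62 = 5.272 m.
Total head H = z₁ + ψ₁ + v₁²/2g = 176.09 + 64.12 + 0.538 = 240.75 m.
ψ₂ = H − z₂ − v₂²/2g = 240.75 − 191.05 − 5.272 = 44.43 m.
P₂ = ρgψ₂ = 1000 × 9.81 × 44.43 ≈ 436 kPa.

P₂ ≈ 436 kPa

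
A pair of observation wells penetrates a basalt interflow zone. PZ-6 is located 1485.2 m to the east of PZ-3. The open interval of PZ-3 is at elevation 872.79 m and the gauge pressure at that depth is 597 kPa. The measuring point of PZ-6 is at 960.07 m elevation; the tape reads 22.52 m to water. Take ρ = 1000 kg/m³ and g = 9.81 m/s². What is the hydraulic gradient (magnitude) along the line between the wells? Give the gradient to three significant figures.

Pressure head at PZ-3: ψ = P/(ρg) = 597×1000 / (1000 × 9.81) = 60.86 m.
Total head at PZ-3: h = z + ψ = 872.79 + 60.86 = 933.65 m.
Total head at PZ-6: h = 960.07 − 22.52 = 937.55 m.
Head difference: h(PZ-3) − h(PZ-6) = 933.65 − 937.55 = -3.90 m.
Hydraulic gradient: i = |Δh| / L = 3.90 / 1485.2 = 0.00263.

i ≈ 0.00263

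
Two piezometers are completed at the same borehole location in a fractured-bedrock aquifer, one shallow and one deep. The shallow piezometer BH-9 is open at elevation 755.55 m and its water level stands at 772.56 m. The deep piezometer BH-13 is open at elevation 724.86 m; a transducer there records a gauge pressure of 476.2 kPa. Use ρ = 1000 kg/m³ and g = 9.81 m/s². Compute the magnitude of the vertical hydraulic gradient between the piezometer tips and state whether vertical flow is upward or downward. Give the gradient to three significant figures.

|i_v| ≈ 0.0274; vertical flow is upward

Total head at BH-9: h = 772.56 m (water level in the standpipe).
Pressure head at BH-13: ψ = P/(ρg) = 476.2×1000 / (1000 × 9.81) = 48.54 m.
Total head at BH-13: h = z + ψ = 724.86 + 48.54 = 773.40 m.
Δh = h(BH-9) − h(BH-13) = 772.56 − 773.40 = -0.84 m.
Vertical separation Δz = 755.55 − 724.86 = 30.69 m.
|i_v| = |Δh| / Δz = 0.84 / 30.69 = 0.0274.
Head is higher in the deep piezometer, so vertical flow is upward (discharge condition).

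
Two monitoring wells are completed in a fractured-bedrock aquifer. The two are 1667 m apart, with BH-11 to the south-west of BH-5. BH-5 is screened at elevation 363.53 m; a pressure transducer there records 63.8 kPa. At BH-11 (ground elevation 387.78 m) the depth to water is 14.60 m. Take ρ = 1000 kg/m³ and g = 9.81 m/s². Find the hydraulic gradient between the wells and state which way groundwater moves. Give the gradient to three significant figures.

i ≈ 0.00189; groundwater flows toward the north-east

Pressure head at BH-5: ψ = P/(ρg) = 63.8×1000 / (1000 × 9.81) = 6.50 m.
Total head at BH-5: h = z + ψ = 363.53 + 6.50 = 370.03 m.
Total head at BH-11: h = 387.78 − 14.60 = 373.18 m.
Head difference: h(BH-5) − h(BH-11) = 370.03 − 373.18 = -3.15 m.
Hydraulic gradient: i = |Δh| / L = 3.15 / 1667 = 0.00189.
Flow is from higher to lower head: from BH-11 toward BH-5, i.e. toward the north-east.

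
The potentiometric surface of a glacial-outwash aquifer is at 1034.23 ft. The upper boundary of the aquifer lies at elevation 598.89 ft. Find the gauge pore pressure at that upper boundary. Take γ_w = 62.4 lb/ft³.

P ≈ 189 psi

Pressure head at the aquifer top: ψ = h − z = 1034.23 − 598.89 = 435.34 ft.
P = γψ/144 = 62.4 × 435.34 / 144 = 189 psi.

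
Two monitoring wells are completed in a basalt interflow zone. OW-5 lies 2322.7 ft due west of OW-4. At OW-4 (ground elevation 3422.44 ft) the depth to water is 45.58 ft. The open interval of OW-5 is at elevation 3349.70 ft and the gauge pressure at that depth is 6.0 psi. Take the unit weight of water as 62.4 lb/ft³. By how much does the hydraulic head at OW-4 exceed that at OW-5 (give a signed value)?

Δh ≈ 13.31 ft

Total head at OW-4: h = 3422.44 − 45.58 = 3376.86 ft.
Pressure head at OW-5: ψ = 144·P/γ = 144 × 6.0 / 62.4 = 13.85 ft.
Total head at OW-5: h = z + ψ = 3349.70 + 13.85 = 3363.55 ft.
Head difference: h(OW-4) − h(OW-5) = 3376.86 − 3363.55 = 13.31 ft.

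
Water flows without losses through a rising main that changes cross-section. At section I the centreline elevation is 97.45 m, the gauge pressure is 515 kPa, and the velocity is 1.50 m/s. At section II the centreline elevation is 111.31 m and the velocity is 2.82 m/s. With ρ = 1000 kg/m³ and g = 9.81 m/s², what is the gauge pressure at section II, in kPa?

Pressure head at I: ψ₁ = P₁/(ρg) = 515×1000 / (1000 × 9.81) = 52.50 m.
Velocity heads: v₁²/2g = 1.50²/19.62 = 0.115 m; v₂²/2g = 2.82²/19.62 = 0.405 m.
Total head H = z₁ + ψ₁ + v₁²/2g = 97.45 + 52.50 + 0.115 = 150.06 m.
ψ₂ = H − z₂ − v₂²/2g = 150.06 − 111.31 − 0.405 = 38.34 m.
P₂ = ρgψ₂ = 1000 × 9.81 × 38.34 ≈ 376 kPa.

P₂ ≈ 376 kPa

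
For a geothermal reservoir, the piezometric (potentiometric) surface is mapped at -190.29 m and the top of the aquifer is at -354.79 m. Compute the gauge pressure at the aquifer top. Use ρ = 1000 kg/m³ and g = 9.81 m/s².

P ≈ 1610 kPa

Pressure head at the aquifer top: ψ = h − z = -190.29 − (-354.79) = 164.50 m.
P = ρgψ = 1000 × 9.81 × 164.50 = 1613745 Pa ≈ 1610 kPa.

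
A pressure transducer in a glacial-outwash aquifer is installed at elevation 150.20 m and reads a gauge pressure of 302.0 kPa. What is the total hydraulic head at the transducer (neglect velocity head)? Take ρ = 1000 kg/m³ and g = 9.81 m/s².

ψ = P/(ρg) = 302.0×1000 / (1000 × 9.81) = 30.78 m.
h = z + ψ = 150.20 + 30.78 = 180.98 m.

h ≈ 180.98 m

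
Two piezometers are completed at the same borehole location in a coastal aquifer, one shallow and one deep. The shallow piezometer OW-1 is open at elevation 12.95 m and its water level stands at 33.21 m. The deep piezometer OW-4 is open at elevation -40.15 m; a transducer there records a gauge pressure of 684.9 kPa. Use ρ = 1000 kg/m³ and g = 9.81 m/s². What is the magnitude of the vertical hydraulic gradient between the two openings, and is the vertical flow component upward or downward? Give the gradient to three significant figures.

Total head at OW-1: h = 33.21 m (water level in the standpipe).
Pressure head at OW-4: ψ = P/(ρg) = 684.9×1000 / (1000 × 9.81) = 69.82 m.
Total head at OW-4: h = z + ψ = -40.15 + 69.82 = 29.67 m.
Δh = h(OW-1) − h(OW-4) = 33.21 − 29.67 = 3.54 m.
Vertical separation Δz = 12.95 − (-40.15) = 53.10 m.
|i_v| = |Δh| / Δz = 3.54 / 53.10 = 0.0667.
Head is higher in the shallow piezometer, so vertical flow is downward (recharge condition).

|i_v| ≈ 0.0667; vertical flow is downward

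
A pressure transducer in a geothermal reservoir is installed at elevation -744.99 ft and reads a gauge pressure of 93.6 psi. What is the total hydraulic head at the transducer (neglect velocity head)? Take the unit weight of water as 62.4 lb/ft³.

ψ = 144·P/γ = 144 × 93.6 / 62.4 = 216.00 ft.
h = z + ψ = -744.99 + 216.00 = -528.99 ft.

h ≈ -528.99 ft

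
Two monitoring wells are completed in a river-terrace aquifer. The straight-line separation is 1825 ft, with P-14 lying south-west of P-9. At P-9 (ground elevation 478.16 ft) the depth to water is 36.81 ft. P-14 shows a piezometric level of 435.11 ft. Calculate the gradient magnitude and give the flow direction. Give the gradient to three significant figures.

i ≈ 0.00342; groundwater flows toward the south-west

Total head at P-9: h = 478.16 − 36.81 = 441.35 ft.
Total head at P-14: h = 435.11 ft (water level in the piezometer is the total head).
Head difference: h(P-9) − h(P-14) = 441.35 − 435.11 = 6.24 ft.
Hydraulic gradient: i = |Δh| / L = 6.24 / 1825 = 0.00342.
Flow is from higher to lower head: from P-9 toward P-14, i.e. toward the south-west.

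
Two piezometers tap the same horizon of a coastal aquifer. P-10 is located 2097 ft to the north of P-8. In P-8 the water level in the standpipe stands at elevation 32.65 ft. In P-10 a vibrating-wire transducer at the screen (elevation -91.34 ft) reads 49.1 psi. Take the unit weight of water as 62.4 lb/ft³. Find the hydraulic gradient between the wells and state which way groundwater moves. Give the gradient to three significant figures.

Total head at P-8: h = 32.65 ft (water level in the piezometer is the total head).
Pressure head at P-10: ψ = 144·P/γ = 144 × 49.1 / 62.4 = 113.31 ft.
Total head at P-10: h = z + ψ = -91.34 + 113.31 = 21.97 ft.
Head difference: h(P-8) − h(P-10) = 32.65 − 21.97 = 10.68 ft.
Hydraulic gradient: i = |Δh| / L = 10.68 / 2097 = 0.00509.
Flow is from higher to lower head: from P-8 toward P-10, i.e. toward the north.

i ≈ 0.00509; groundwater flows toward the north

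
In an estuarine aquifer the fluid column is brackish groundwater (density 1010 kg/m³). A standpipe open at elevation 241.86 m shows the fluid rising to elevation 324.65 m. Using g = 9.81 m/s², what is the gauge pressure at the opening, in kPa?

P ≈ 820 kPa

Pressure head ψ = h − z = 324.65 − 241.86 = 82.79 m.
P = ρgψ = 1010 × 9.81 × 82.79 = 820292 Pa ≈ 820 kPa.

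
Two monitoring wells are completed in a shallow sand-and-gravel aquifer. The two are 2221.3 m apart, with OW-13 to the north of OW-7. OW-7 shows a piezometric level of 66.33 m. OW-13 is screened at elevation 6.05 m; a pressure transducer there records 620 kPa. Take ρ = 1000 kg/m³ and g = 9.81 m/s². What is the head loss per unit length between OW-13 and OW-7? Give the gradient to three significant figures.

i ≈ 0.00131 m/m

Total head at OW-7: h = 66.33 m (water level in the piezometer is the total head).
Pressure head at OW-13: ψ = P/(ρg) = 620×1000 / (1000 × 9.81) = 63.20 m.
Total head at OW-13: h = z + ψ = 6.05 + 63.20 = 69.25 m.
Head difference: h(OW-7) − h(OW-13) = 66.33 − 69.25 = -2.92 m.
Hydraulic gradient: i = |Δh| / L = 2.92 / 2221.3 = 0.00131.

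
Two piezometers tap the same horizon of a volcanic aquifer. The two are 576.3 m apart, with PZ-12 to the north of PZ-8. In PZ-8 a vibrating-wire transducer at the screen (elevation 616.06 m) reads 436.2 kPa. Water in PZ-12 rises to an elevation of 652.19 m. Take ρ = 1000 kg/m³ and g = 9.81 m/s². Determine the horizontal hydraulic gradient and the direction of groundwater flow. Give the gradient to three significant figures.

Pressure head at PZ-8: ψ = P/(ρg) = 436.2×1000 / (1000 × 9.81) = 44.46 m.
Total head at PZ-8: h = z + ψ = 616.06 + 44.46 = 660.52 m.
Total head at PZ-12: h = 652.19 m (water level in the piezometer is the total head).
Head difference: h(PZ-8) − h(PZ-12) = 660.52 − 652.19 = 8.33 m.
Hydraulic gradient: i = |Δh| / L = 8.33 / 576.3 = 0.0145.
Flow is from higher to lower head: from PZ-8 toward PZ-12, i.e. toward the north.

i ≈ 0.0145; groundwater flows toward the north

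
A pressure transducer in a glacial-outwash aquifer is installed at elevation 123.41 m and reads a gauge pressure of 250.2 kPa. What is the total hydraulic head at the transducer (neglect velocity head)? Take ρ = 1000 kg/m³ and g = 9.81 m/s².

h ≈ 148.91 m

ψ = P/(ρg) = 250.2×1000 / (1000 × 9.81) = 25.50 m.
h = z + ψ = 123.41 + 25.50 = 148.91 m.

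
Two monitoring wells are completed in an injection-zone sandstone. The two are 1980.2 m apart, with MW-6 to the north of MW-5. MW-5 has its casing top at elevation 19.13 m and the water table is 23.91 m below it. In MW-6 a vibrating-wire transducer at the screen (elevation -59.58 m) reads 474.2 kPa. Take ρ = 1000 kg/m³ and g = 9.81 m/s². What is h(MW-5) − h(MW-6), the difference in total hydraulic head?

Total head at MW-5: h = 19.13 − 23.91 = -4.78 m.
Pressure head at MW-6: ψ = P/(ρg) = 474.2×1000 / (1000 × 9.81) = 48.34 m.
Total head at MW-6: h = z + ψ = -59.58 + 48.34 = -11.24 m.
Head difference: h(MW-5) − h(MW-6) = -4.78 − (-11.24) = 6.46 m.

Δh ≈ 6.46 m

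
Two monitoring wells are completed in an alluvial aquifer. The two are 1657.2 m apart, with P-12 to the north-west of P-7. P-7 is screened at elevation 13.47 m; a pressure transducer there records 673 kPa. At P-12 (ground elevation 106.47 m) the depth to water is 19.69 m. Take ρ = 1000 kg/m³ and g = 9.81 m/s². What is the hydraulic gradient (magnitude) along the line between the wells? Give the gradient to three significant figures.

Pressure head at P-7: ψ = P/(ρg) = 673×1000 / (1000 × 9.81) = 68.60 m.
Total head at P-7: h = z + ψ = 13.47 + 68.60 = 82.07 m.
Total head at P-12: h = 106.47 − 19.69 = 86.78 m.
Head difference: h(P-7) − h(P-12) = 82.07 − 86.78 = -4.71 m.
Hydraulic gradient: i = |Δh| / L = 4.71 / 1657.2 = 0.00284.

i ≈ 0.00284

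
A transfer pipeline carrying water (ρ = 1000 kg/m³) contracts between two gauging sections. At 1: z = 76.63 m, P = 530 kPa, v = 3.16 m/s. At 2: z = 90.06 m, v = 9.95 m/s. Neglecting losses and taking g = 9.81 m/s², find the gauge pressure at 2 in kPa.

P₂ ≈ 354 kPa

Pressure head at 1: ψ₁ = P₁/(ρg) = 530×1000 / (1000 × 9.81) = 54.03 m.
Velocity heads: v₁²/2g = 3.16²/19.62 = 0.509 m; v₂²/2g = 9.95²/19.62 = 5.046 m.
Total head H = z₁ + ψ₁ + v₁²/2g = 76.63 + 54.03 + 0.509 = 131.17 m.
ψ₂ = H − z₂ − v₂²/2g = 131.17 − 90.06 − 5.046 = 36.06 m.
P₂ = ρgψ₂ = 1000 × 9.81 × 36.06 ≈ 354 kPa.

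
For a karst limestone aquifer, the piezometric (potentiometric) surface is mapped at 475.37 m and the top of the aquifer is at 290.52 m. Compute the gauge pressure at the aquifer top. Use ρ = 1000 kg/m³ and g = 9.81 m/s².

P ≈ 1810 kPa

Pressure head at the aquifer top: ψ = h − z = 475.37 − 290.52 = 184.85 m.
P = ρgψ = 1000 × 9.81 × 184.85 = 1813379 Pa ≈ 1810 kPa.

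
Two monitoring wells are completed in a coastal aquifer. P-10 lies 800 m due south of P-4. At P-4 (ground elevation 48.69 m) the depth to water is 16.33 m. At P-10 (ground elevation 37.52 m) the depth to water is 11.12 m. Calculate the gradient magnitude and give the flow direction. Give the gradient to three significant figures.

i ≈ 0.00745; groundwater flows toward the south

Total head at P-4: h = 48.69 − 16.33 = 32.36 m.
Total head at P-10: h = 37.52 − 11.12 = 26.40 m.
Head difference: h(P-4) − h(P-10) = 32.36 − 26.40 = 5.96 m.
Hydraulic gradient: i = |Δh| / L = 5.96 / 800 = 0.00745.
Flow is from higher to lower head: from P-4 toward P-10, i.e. toward the south.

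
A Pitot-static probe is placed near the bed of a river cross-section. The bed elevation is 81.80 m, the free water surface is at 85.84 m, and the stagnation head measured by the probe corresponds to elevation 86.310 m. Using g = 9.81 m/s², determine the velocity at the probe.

v ≈ 3.04 m/s

Near the bed, under hydrostatic conditions, the piezometric head (z + ψ) equals the free-surface elevation, 85.84 m.
Velocity head = total − piezometric = 86.310 − 85.84 = 0.470 m.
v = √(2g·h_v) = √(2 × 9.81 × 0.470) = 3.04 m/s.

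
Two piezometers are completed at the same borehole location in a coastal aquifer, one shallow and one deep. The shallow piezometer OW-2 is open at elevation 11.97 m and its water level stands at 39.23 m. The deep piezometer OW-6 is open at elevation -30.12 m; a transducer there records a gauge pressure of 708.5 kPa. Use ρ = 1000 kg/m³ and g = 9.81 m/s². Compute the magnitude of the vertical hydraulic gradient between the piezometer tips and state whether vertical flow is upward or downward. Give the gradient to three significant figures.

|i_v| ≈ 0.0682; vertical flow is upward

Total head at OW-2: h = 39.23 m (water level in the standpipe).
Pressure head at OW-6: ψ = P/(ρg) = 708.5×1000 / (1000 × 9.81) = 72.22 m.
Total head at OW-6: h = z + ψ = -30.12 + 72.22 = 42.10 m.
Δh = h(OW-2) − h(OW-6) = 39.23 − 42.10 = -2.87 m.
Vertical separation Δz = 11.97 − (-30.12) = 42.09 m.
|i_v| = |Δh| / Δz = 2.87 / 42.09 = 0.0682.
Head is higher in the deep piezometer, so vertical flow is upward (discharge condition).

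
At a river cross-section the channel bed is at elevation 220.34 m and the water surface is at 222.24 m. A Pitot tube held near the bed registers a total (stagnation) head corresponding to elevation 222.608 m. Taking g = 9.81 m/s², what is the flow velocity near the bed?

Near the bed, under hydrostatic conditions, the piezometric head (z + ψ) equals the free-surface elevation, 222.24 m.
Velocity head = total − piezometric = 222.608 − 222.24 = 0.368 m.
v = √(2g·h_v) = √(2 × 9.81 × 0.368) = 2.69 m/s.

v ≈ 2.69 m/s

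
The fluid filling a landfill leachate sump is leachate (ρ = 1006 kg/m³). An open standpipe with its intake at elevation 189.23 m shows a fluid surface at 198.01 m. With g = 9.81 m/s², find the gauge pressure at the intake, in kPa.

P ≈ 86.6 kPa

Pressure head ψ = h − z = 198.01 − 189.23 = 8.78 m.
P = ρgψ = 1006 × 9.81 × 8.78 = 86649 Pa ≈ 86.6 kPa.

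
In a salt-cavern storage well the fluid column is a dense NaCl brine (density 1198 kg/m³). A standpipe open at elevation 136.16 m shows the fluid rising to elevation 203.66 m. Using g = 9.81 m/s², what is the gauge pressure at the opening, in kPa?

P ≈ 793 kPa

Pressure head ψ = h − z = 203.66 − 136.16 = 67.50 m.
P = ρgψ = 1198 × 9.81 × 67.50 = 793286 Pa ≈ 793 kPa.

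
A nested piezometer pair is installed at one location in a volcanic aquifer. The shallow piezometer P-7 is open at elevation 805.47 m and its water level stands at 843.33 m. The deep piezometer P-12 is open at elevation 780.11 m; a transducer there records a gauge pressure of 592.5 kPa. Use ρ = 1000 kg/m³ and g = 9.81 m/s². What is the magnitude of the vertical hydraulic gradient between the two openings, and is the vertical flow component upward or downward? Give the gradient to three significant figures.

Total head at P-7: h = 843.33 m (water level in the standpipe).
Pressure head at P-12: ψ = P/(ρg) = 592.5×1000 / (1000 × 9.81) = 60.40 m.
Total head at P-12: h = z + ψ = 780.11 + 60.40 = 840.51 m.
Δh = h(P-7) − h(P-12) = 843.33 − 840.51 = 2.82 m.
Vertical separation Δz = 805.47 − 780.11 = 25.36 m.
|i_v| = |Δh| / Δz = 2.82 / 25.36 = 0.111.
Head is higher in the shallow piezometer, so vertical flow is downward (recharge condition).

|i_v| ≈ 0.111; vertical flow is downward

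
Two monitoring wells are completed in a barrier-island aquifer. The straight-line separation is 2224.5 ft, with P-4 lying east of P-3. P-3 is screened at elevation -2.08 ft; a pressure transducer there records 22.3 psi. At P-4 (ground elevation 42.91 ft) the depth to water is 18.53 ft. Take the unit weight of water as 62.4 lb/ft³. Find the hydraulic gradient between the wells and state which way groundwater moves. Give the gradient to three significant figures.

i ≈ 0.0112; groundwater flows toward the east

Pressure head at P-3: ψ = 144·P/γ = 144 × 22.3 / 62.4 = 51.46 ft.
Total head at P-3: h = z + ψ = -2.08 + 51.46 = 49.38 ft.
Total head at P-4: h = 42.91 − 18.53 = 24.38 ft.
Head difference: h(P-3) − h(P-4) = 49.38 − 24.38 = 25.00 ft.
Hydraulic gradient: i = |Δh| / L = 25.00 / 2224.5 = 0.0112.
Flow is from higher to lower head: from P-3 toward P-4, i.e. toward the east.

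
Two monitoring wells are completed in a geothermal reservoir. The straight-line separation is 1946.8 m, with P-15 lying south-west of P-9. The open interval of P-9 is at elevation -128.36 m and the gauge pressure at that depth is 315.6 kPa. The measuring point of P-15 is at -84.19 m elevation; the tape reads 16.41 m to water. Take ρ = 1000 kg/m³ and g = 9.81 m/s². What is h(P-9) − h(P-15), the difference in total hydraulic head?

Pressure head at P-9: ψ = P/(ρg) = 315.6×1000 / (1000 × 9.81) = 32.17 m.
Total head at P-9: h = z + ψ = -128.36 + 32.17 = -96.19 m.
Total head at P-15: h = -84.19 − 16.41 = -100.60 m.
Head difference: h(P-9) − h(P-15) = -96.19 − (-100.60) = 4.41 m.

Δh ≈ 4.41 m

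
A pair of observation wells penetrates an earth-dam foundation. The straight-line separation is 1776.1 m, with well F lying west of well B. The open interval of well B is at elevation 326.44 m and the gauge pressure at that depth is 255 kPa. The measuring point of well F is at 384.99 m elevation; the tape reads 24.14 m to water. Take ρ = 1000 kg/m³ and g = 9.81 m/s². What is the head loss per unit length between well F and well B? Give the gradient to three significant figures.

Pressure head at well B: ψ = P/(ρg) = 255×1000 / (1000 × 9.81) = 25.99 m.
Total head at well B: h = z + ψ = 326.44 + 25.99 = 352.43 m.
Total head at well F: h = 384.99 − 24.14 = 360.85 m.
Head difference: h(well B) − h(well F) = 352.43 − 360.85 = -8.42 m.
Hydraulic gradient: i = |Δh| / L = 8.42 / 1776.1 = 0.00474.

i ≈ 0.00474 m/m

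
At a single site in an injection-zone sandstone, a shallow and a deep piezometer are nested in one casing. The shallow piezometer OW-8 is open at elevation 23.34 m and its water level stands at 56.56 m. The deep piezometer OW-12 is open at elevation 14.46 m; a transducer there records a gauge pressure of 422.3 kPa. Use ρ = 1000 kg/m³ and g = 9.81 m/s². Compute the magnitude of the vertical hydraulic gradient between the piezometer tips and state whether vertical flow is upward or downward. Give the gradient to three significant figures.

Total head at OW-8: h = 56.56 m (water level in the standpipe).
Pressure head at OW-12: ψ = P/(ρg) = 422.3×1000 / (1000 × 9.81) = 43.05 m.
Total head at OW-12: h = z + ψ = 14.46 + 43.05 = 57.51 m.
Δh = h(OW-8) − h(OW-12) = 56.56 − 57.51 = -0.95 m.
Vertical separation Δz = 23.34 − 14.46 = 8.88 m.
|i_v| = |Δh| / Δz = 0.95 / 8.88 = 0.107.
Head is higher in the deep piezometer, so vertical flow is upward (discharge condition).

|i_v| ≈ 0.107; vertical flow is upward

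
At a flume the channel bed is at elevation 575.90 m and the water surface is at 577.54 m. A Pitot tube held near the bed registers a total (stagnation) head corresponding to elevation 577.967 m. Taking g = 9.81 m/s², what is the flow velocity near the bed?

v ≈ 2.89 m/s

Near the bed, under hydrostatic conditions, the piezometric head (z + ψ) equals the free-surface elevation, 577.54 m.
Velocity head = total − piezometric = 577.967 − 577.54 = 0.427 m.
v = √(2g·h_v) = √(2 × 9.81 × 0.427) = 2.89 m/s.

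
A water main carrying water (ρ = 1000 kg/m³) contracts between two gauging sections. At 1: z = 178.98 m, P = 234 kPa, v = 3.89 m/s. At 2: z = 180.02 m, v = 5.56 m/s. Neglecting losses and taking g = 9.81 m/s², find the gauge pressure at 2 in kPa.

Pressure head at 1: ψ₁ = P₁/(ρg) = 234×1000 / (1000 × 9.81) = 23.85 m.
Velocity heads: v₁²/2g = 3.89²/19.62 = 0.771 m; v₂²/2g = 5.56²/19.62 = 1.576 m.
Total head H = z₁ + ψ₁ + v₁²/2g = 178.98 + 23.85 + 0.771 = 203.60 m.
ψ₂ = H − z₂ − v₂²/2g = 203.60 − 180.02 − 1.576 = 22.00 m.
P₂ = ρgψ₂ = 1000 × 9.81 × 22.00 ≈ 216 kPa.

P₂ ≈ 216 kPa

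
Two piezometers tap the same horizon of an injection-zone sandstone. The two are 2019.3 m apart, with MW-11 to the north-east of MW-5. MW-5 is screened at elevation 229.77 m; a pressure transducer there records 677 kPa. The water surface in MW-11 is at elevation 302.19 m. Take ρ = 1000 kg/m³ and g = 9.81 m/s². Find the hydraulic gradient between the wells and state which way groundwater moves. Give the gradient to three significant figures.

Pressure head at MW-5: ψ = P/(ρg) = 677×1000 / (1000 × 9.81) = 69.01 m.
Total head at MW-5: h = z + ψ = 229.77 + 69.01 = 298.78 m.
Total head at MW-11: h = 302.19 m (water level in the piezometer is the total head).
Head difference: h(MW-5) − h(MW-11) = 298.78 − 302.19 = -3.41 m.
Hydraulic gradient: i = |Δh| / L = 3.41 / 2019.3 = 0.00169.
Flow is from higher to lower head: from MW-11 toward MW-5, i.e. toward the south-west.

i ≈ 0.00169; groundwater flows toward the south-west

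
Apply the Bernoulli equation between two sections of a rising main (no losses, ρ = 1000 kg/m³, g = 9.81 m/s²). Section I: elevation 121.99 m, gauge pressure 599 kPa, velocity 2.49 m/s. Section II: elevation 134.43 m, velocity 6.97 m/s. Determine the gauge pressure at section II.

P₂ ≈ 456 kPa

Pressure head at I: ψ₁ = P₁/(ρg) = 599×1000 / (1000 × 9.81) = 61.06 m.
Velocity heads: v₁²/2g = 2.49²/19.62 = 0.316 m; v₂²/2g = 6.97²/19.62 = 2.476 m.
Total head H = z₁ + ψ₁ + v₁²/2g = 121.99 + 61.06 + 0.316 = 183.37 m.
ψ₂ = H − z₂ − v₂²/2g = 183.37 − 134.43 − 2.476 = 46.46 m.
P₂ = ρgψ₂ = 1000 × 9.81 × 46.46 ≈ 456 kPa.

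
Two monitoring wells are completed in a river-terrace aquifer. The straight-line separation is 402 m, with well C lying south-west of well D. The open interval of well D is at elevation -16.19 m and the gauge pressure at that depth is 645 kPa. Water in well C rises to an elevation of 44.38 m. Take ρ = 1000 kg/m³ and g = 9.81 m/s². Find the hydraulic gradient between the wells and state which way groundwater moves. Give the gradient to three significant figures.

Pressure head at well D: ψ = P/(ρg) = 645×1000 / (1000 × 9.81) = 65.75 m.
Total head at well D: h = z + ψ = -16.19 + 65.75 = 49.56 m.
Total head at well C: h = 44.38 m (water level in the piezometer is the total head).
Head difference: h(well D) − h(well C) = 49.56 − 44.38 = 5.18 m.
Hydraulic gradient: i = |Δh| / L = 5.18 / 402 = 0.0129.
Flow is from higher to lower head: from well D toward well C, i.e. toward the south-west.

i ≈ 0.0129; groundwater flows toward the south-west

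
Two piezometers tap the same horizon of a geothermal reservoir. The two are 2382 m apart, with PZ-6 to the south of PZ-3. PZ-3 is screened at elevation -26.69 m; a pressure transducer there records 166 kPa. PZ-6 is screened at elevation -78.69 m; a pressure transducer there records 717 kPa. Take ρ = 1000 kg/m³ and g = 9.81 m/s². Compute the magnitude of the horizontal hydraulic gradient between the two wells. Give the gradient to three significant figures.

Pressure head at PZ-3: ψ = P/(ρg) = 166×1000 / (1000 × 9.81) = 16.92 m.
Total head at PZ-3: h = z + ψ = -26.69 + 16.92 = -9.77 m.
Pressure head at PZ-6: ψ = P/(ρg) = 717×1000 / (1000 × 9.81) = 73.09 m.
Total head at PZ-6: h = z + ψ = -78.69 + 73.09 = -5.60 m.
Head difference: h(PZ-3) − h(PZ-6) = -9.77 − (-5.60) = -4.17 m.
Hydraulic gradient: i = |Δh| / L = 4.17 / 2382 = 0.00175.

i ≈ 0.00175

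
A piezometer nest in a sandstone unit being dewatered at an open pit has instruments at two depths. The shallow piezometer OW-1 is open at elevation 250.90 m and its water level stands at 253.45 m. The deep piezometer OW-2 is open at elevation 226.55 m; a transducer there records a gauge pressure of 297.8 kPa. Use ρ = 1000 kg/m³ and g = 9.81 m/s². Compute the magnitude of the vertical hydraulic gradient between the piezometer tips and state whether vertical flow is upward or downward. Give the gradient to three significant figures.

|i_v| ≈ 0.142; vertical flow is upward

Total head at OW-1: h = 253.45 m (water level in the standpipe).
Pressure head at OW-2: ψ = P/(ρg) = 297.8×1000 / (1000 × 9.81) = 30.36 m.
Total head at OW-2: h = z + ψ = 226.55 + 30.36 = 256.91 m.
Δh = h(OW-1) − h(OW-2) = 253.45 − 256.91 = -3.46 m.
Vertical separation Δz = 250.90 − 226.55 = 24.35 m.
|i_v| = |Δh| / Δz = 3.46 / 24.35 = 0.142.
Head is higher in the deep piezometer, so vertical flow is upward (discharge condition).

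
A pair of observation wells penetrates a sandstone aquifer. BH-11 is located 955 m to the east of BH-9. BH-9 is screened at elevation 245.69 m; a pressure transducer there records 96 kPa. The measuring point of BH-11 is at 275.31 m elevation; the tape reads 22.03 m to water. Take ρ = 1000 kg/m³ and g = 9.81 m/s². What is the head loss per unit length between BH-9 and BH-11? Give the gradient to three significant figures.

i ≈ 0.00230 m/m

Pressure head at BH-9: ψ = P/(ρg) = 96×1000 / (1000 × 9.81) = 9.79 m.
Total head at BH-9: h = z + ψ = 245.69 + 9.79 = 255.48 m.
Total head at BH-11: h = 275.31 − 22.03 = 253.28 m.
Head difference: h(BH-9) − h(BH-11) = 255.48 − 253.28 = 2.20 m.
Hydraulic gradient: i = |Δh| / L = 2.20 / 955 = 0.00230.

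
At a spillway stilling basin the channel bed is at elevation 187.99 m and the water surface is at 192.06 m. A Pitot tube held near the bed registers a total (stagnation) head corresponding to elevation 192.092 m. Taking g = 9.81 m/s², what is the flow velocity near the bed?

Near the bed, under hydrostatic conditions, the piezometric head (z + ψ) equals the free-surface elevation, 192.06 m.
Velocity head = total − piezometric = 192.092 − 192.06 = 0.032 m.
v = √(2g·h_v) = √(2 × 9.81 × 0.032) = 0.792 m/s.

v ≈ 0.792 m/s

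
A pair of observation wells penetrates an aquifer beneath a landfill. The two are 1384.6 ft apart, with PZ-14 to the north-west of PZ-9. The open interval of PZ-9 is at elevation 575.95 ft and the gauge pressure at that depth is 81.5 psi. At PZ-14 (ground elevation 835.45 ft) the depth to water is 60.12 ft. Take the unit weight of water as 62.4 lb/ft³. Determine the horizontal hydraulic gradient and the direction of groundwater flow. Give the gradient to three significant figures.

i ≈ 0.00816; groundwater flows toward the south-east

Pressure head at PZ-9: ψ = 144·P/γ = 144 × 81.5 / 62.4 = 188.08 ft.
Total head at PZ-9: h = z + ψ = 575.95 + 188.08 = 764.03 ft.
Total head at PZ-14: h = 835.45 − 60.12 = 775.33 ft.
Head difference: h(PZ-9) − h(PZ-14) = 764.03 − 775.33 = -11.30 ft.
Hydraulic gradient: i = |Δh| / L = 11.30 / 1384.6 = 0.00816.
Flow is from higher to lower head: from PZ-14 toward PZ-9, i.e. toward the south-east.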